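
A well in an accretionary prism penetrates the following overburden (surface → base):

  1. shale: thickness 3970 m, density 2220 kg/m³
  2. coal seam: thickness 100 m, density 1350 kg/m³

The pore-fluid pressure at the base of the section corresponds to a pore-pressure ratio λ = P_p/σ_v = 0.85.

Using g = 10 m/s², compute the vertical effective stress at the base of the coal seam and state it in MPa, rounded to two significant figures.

13 MPa

Overburden (lithostatic) stress σ_v:
shale: 2220 kg/m³ × 10 m/s² × 3970 m = 8.813×10^7 Pa = 88.13 MPa
coal seam: 1350 kg/m³ × 10 m/s² × 100 m = 1.350×10^6 Pa = 1.350 MPa
Total = 88.13 + 1.350 = 89.484 MPa
Pore pressure P_p = λ·σ_v = 0.85 × 89.48 MPa = 76.06 MPa
Effective stress σ' = σ_v − P_p = 89.48 − 76.06 = 13.423 MPa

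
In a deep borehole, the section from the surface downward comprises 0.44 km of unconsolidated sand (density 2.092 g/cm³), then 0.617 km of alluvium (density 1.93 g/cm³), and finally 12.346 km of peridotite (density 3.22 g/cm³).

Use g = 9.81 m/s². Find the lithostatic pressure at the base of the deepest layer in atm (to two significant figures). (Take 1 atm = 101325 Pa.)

unconsolidated sand: 2092 kg/m³ × 9.81 m/s² × 440 m = 9.030×10^6 Pa = 89.12 atm
alluvium: 1930 kg/m³ × 9.81 m/s² × 617 m = 1.168×10^7 Pa = 115.3 atm
peridotite: 3220 kg/m³ × 9.81 m/s² × 12346 m = 3.900×10^8 Pa = 3849 atm
Total = 89.12 + 115.3 + 3849 = 4053.3 atm

4100 atm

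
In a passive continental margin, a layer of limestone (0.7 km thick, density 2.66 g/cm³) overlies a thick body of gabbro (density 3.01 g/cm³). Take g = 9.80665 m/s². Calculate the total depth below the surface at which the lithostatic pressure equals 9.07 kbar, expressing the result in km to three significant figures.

30.8 km

Pressure at base of upper layers: 2660×9.80665×700 = 1.826×10^7 Pa = 0.1826 kbar
Remaining pressure to be supplied by gabbro: 9.070×10^8 − 1.826×10^7 = 8.887×10^8 Pa
Additional depth in gabbro = 8.887×10^8 Pa / (3010 kg/m³ × 9.80665 m/s²) = 30108 m
Total depth = 700 m + 30108 m = 30808 m
= 30.808 km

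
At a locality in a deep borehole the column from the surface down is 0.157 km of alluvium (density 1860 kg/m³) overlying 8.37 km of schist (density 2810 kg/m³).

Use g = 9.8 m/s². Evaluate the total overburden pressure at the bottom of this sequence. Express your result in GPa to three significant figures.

0.233 GPa

alluvium: 1860 kg/m³ × 9.8 m/s² × 157 m = 2.862×10^6 Pa = 2.862×10^-3 GPa
schist: 2810 kg/m³ × 9.8 m/s² × 8370 m = 2.305×10^8 Pa = 0.2305 GPa
Total = 2.862×10^-3 + 0.2305 = 0.23335 GPa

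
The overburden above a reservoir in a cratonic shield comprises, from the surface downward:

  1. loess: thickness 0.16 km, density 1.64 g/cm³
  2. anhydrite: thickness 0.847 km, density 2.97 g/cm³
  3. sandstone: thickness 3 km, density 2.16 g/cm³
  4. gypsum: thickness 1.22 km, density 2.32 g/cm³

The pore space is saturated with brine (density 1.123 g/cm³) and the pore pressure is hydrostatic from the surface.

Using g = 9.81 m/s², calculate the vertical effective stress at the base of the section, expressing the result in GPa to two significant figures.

Overburden (lithostatic) stress σ_v:
loess: 1640 kg/m³ × 9.81 m/s² × 160 m = 2.574×10^6 Pa = 2.574 MPa
anhydrite: 2970 kg/m³ × 9.81 m/s² × 847 m = 2.468×10^7 Pa = 24.68 MPa
sandstone: 2160 kg/m³ × 9.81 m/s² × 3000 m = 6.357×10^7 Pa = 63.57 MPa
gypsum: 2320 kg/m³ × 9.81 m/s² × 1220 m = 2.777×10^7 Pa = 27.77 MPa
Total = 2.574 + 24.68 + 63.57 + 27.77 = 118.59 MPa
Pore pressure P_p = 1123 kg/m³ × 9.81 m/s² × 5227 m = 5.758×10^7 Pa = 57.58 MPa
Effective stress σ' = σ_v − P_p = 118.6 − 57.58 = 61.003 MPa = 0.061003 GPa

0.061 GPa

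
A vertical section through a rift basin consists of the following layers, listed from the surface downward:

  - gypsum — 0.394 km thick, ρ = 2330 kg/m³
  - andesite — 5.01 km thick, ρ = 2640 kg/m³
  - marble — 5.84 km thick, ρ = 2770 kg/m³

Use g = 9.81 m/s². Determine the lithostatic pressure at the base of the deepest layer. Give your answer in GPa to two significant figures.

0.30 GPa

gypsum: 2330 kg/m³ × 9.81 m/s² × 394 m = 9.006×10^6 Pa = 9.006×10^-3 GPa
andesite: 2640 kg/m³ × 9.81 m/s² × 5010 m = 1.298×10^8 Pa = 0.1298 GPa
marble: 2770 kg/m³ × 9.81 m/s² × 5840 m = 1.587×10^8 Pa = 0.1587 GPa
Total = 9.006×10^-3 + 0.1298 + 0.1587 = 0.29745 GPa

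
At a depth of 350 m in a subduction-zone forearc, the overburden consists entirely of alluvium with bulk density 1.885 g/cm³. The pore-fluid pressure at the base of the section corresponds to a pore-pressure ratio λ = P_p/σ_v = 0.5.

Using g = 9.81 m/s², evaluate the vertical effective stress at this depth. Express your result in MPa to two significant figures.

3.2 MPa

Overburden (lithostatic) stress σ_v:
alluvium: 1885 kg/m³ × 9.81 m/s² × 350 m = 6.472×10^6 Pa = 6.472 MPa
Pore pressure P_p = λ·σ_v = 0.5 × 6.472 MPa = 3.236 MPa
Effective stress σ' = σ_v − P_p = 6.472 − 3.236 = 3.2361 MPa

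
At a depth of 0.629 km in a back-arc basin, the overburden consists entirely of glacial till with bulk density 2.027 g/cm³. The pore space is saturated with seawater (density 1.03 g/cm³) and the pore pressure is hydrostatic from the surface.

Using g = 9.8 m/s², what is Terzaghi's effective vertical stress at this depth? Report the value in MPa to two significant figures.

6.1 MPa

Overburden (lithostatic) stress σ_v:
glacial till: 2027 kg/m³ × 9.8 m/s² × 629 m = 1.249×10^7 Pa = 12.49 MPa
Pore pressure P_p = 1030 kg/m³ × 9.8 m/s² × 629 m = 6.349×10^6 Pa = 6.349 MPa
Effective stress σ' = σ_v − P_p = 12.49 − 6.349 = 6.1457 MPa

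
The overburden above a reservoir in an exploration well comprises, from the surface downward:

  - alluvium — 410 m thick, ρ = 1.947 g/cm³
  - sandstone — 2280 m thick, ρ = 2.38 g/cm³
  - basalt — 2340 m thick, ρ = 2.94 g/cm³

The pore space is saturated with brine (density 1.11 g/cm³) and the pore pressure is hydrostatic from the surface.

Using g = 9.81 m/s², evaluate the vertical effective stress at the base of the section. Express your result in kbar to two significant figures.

0.74 kbar

Overburden (lithostatic) stress σ_v:
alluvium: 1947 kg/m³ × 9.81 m/s² × 410 m = 7.831×10^6 Pa = 7.831 MPa
sandstone: 2380 kg/m³ × 9.81 m/s² × 2280 m = 5.323×10^7 Pa = 53.23 MPa
basalt: 2940 kg/m³ × 9.81 m/s² × 2340 m = 6.749×10^7 Pa = 67.49 MPa
Total = 7.831 + 53.23 + 67.49 = 128.55 MPa
Pore pressure P_p = 1110 kg/m³ × 9.81 m/s² × 5030 m = 5.477×10^7 Pa = 54.77 MPa
Effective stress σ' = σ_v − P_p = 128.6 − 54.77 = 73.781 MPa = 0.73781 kbar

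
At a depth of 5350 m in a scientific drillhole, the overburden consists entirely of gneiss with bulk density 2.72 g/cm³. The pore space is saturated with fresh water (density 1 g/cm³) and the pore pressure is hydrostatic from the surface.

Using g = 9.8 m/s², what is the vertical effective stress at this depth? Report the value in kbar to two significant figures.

0.90 kbar

Overburden (lithostatic) stress σ_v:
gneiss: 2720 kg/m³ × 9.8 m/s² × 5350 m = 1.426×10^8 Pa = 142.6 MPa
Pore pressure P_p = 1000 kg/m³ × 9.8 m/s² × 5350 m = 5.243×10^7 Pa = 52.43 MPa
Effective stress σ' = σ_v − P_p = 142.6 − 52.43 = 90.180 MPa = 0.90180 kbar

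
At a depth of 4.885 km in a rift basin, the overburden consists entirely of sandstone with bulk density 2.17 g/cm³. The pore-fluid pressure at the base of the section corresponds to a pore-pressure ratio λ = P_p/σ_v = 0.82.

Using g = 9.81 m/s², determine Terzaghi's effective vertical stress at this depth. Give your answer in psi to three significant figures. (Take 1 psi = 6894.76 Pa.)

Overburden (lithostatic) stress σ_v:
sandstone: 2170 kg/m³ × 9.81 m/s² × 4885 m = 1.040×10^8 Pa = 104.0 MPa
Pore pressure P_p = λ·σ_v = 0.82 × 104.0 MPa = 85.27 MPa
Effective stress σ' = σ_v − P_p = 104.0 − 85.27 = 18.718 MPa = 2714.9 psi

2710 psi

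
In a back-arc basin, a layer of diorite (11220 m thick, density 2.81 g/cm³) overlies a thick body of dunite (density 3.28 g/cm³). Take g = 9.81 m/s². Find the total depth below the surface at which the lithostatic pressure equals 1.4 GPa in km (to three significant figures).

45.1 km

Pressure at base of upper layers: 2810×9.81×11220 = 3.093×10^8 Pa = 0.3093 GPa
Remaining pressure to be supplied by dunite: 1.400×10^9 − 3.093×10^8 = 1.091×10^9 Pa
Additional depth in dunite = 1.091×10^9 Pa / (3280 kg/m³ × 9.81 m/s²) = 33897 m
Total depth = 11220 m + 33897 m = 45117 m
= 45.117 km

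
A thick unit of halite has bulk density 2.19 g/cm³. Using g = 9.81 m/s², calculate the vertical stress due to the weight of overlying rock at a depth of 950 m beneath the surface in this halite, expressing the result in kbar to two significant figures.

0.20 kbar

halite: 2190 kg/m³ × 9.81 m/s² × 950 m = 2.041×10^7 Pa = 0.2041 kbar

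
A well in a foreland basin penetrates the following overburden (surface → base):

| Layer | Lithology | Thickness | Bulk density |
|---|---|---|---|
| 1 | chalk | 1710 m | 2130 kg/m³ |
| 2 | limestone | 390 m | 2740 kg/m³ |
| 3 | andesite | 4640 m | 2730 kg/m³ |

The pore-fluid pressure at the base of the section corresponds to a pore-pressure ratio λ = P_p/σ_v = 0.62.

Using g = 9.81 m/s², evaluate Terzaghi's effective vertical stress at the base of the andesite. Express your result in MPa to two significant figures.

Overburden (lithostatic) stress σ_v:
chalk: 2130 kg/m³ × 9.81 m/s² × 1710 m = 3.573×10^7 Pa = 35.73 MPa
limestone: 2740 kg/m³ × 9.81 m/s² × 390 m = 1.048×10^7 Pa = 10.48 MPa
andesite: 2730 kg/m³ × 9.81 m/s² × 4640 m = 1.243×10^8 Pa = 124.3 MPa
Total = 35.73 + 10.48 + 124.3 = 170.48 MPa
Pore pressure P_p = λ·σ_v = 0.62 × 170.5 MPa = 105.7 MPa
Effective stress σ' = σ_v − P_p = 170.5 − 105.7 = 64.782 MPa

65 MPa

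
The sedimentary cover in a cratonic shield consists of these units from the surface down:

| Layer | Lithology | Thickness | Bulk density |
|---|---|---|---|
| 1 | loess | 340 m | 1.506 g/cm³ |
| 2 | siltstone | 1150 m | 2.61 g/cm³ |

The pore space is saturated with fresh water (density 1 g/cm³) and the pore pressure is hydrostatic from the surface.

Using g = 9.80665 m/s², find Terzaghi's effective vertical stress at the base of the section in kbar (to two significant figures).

0.20 kbar

Overburden (lithostatic) stress σ_v:
loess: 1506 kg/m³ × 9.80665 m/s² × 340 m = 5.021×10^6 Pa = 5.021 MPa
siltstone: 2610 kg/m³ × 9.80665 m/s² × 1150 m = 2.943×10^7 Pa = 29.43 MPa
Total = 5.021 + 29.43 = 34.456 MPa
Pore pressure P_p = 1000 kg/m³ × 9.80665 m/s² × 1490 m = 1.461×10^7 Pa = 14.61 MPa
Effective stress σ' = σ_v − P_p = 34.46 − 14.61 = 19.844 MPa = 0.19844 kbar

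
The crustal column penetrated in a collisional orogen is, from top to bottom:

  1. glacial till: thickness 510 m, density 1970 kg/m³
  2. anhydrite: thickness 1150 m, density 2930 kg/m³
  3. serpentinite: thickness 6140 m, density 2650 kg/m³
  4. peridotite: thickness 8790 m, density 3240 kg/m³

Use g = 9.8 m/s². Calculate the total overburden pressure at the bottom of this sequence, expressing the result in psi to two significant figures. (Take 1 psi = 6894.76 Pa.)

70000 psi

glacial till: 1970 kg/m³ × 9.8 m/s² × 510 m = 9.846×10^6 Pa = 1428 psi
anhydrite: 2930 kg/m³ × 9.8 m/s² × 1150 m = 3.302×10^7 Pa = 4789 psi
serpentinite: 2650 kg/m³ × 9.8 m/s² × 6140 m = 1.595×10^8 Pa = 23127 psi
peridotite: 3240 kg/m³ × 9.8 m/s² × 8790 m = 2.791×10^8 Pa = 40480 psi
Total = 1428 + 4789 + 23127 + 40480 = 69825 psi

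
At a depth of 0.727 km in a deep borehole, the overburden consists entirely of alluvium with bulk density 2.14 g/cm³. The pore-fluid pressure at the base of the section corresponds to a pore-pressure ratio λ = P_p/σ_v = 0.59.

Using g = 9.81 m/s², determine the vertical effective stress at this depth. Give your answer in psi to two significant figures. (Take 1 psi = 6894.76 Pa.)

Overburden (lithostatic) stress σ_v:
alluvium: 2140 kg/m³ × 9.81 m/s² × 727 m = 1.526×10^7 Pa = 15.26 MPa
Pore pressure P_p = λ·σ_v = 0.59 × 15.26 MPa = 9.005 MPa
Effective stress σ' = σ_v − P_p = 15.26 − 9.005 = 6.2575 MPa = 907.57 psi

910 psi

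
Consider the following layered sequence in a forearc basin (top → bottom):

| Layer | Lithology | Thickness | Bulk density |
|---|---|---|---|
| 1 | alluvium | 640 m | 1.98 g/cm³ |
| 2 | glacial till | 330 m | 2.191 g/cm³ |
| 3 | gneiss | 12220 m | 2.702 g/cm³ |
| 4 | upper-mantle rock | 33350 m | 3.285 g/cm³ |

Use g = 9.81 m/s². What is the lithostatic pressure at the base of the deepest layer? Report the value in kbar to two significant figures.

alluvium: 1980 kg/m³ × 9.81 m/s² × 640 m = 1.243×10^7 Pa = 0.1243 kbar
glacial till: 2191 kg/m³ × 9.81 m/s² × 330 m = 7.093×10^6 Pa = 0.07093 kbar
gneiss: 2702 kg/m³ × 9.81 m/s² × 12220 m = 3.239×10^8 Pa = 3.239 kbar
upper-mantle rock: 3285 kg/m³ × 9.81 m/s² × 33350 m = 1.075×10^9 Pa = 10.75 kbar
Total = 0.1243 + 0.07093 + 3.239 + 10.75 = 14.182 kbar

14 kbar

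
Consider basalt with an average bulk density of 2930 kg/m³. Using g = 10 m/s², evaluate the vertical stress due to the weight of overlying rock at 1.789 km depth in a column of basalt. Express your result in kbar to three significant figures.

0.524 kbar

basalt: 2930 kg/m³ × 10 m/s² × 1789 m = 5.242×10^7 Pa = 0.5242 kbar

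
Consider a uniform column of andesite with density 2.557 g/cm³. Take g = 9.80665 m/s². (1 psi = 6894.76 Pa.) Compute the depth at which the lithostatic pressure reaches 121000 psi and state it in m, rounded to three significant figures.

33300 m

h = P/(ρg) = 121000 psi / (2557 kg/m³ × 9.80665 m/s²) = 8.343×10^8 Pa / 25076 Pa/m = 33270 m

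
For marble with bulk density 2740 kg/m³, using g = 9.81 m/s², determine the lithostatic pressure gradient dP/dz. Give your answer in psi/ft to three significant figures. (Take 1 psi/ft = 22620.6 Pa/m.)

dP/dz = ρg = 2740 kg/m³ × 9.81 m/s² = 26879 Pa/m
= 26879 Pa/m × (1 psi/ft / 22621 Pa/m) = 1.1883 psi/ft

1.19 psi/ft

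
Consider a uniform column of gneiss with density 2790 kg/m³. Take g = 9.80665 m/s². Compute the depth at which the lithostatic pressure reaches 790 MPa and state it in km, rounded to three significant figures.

h = P/(ρg) = 790 MPa / (2790 kg/m³ × 9.80665 m/s²) = 7.900×10^8 Pa / 27361 Pa/m = 28874 m
= 28.874 km

28.9 km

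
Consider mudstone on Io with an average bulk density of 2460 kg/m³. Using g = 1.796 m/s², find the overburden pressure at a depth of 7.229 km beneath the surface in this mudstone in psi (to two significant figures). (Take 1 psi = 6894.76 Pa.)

mudstone: 2460 kg/m³ × 1.796 m/s² × 7229 m = 3.194×10^7 Pa = 4632 psi

4600 psi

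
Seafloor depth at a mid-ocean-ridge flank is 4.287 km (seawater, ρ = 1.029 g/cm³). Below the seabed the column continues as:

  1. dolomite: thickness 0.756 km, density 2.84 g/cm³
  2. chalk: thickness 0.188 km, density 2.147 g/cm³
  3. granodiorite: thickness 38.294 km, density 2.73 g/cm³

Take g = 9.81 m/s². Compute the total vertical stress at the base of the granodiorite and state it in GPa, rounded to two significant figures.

1.1 GPa

seawater: 1029 kg/m³ × 9.81 m/s² × 4287 m = 4.328×10^7 Pa = 0.04328 GPa
dolomite: 2840 kg/m³ × 9.81 m/s² × 756 m = 2.106×10^7 Pa = 0.02106 GPa
chalk: 2147 kg/m³ × 9.81 m/s² × 188 m = 3.960×10^6 Pa = 3.960×10^-3 GPa
granodiorite: 2730 kg/m³ × 9.81 m/s² × 38294 m = 1.026×10^9 Pa = 1.026 GPa
Total = 0.04328 + 0.02106 + 3.960×10^-3 + 1.026 = 1.0939 GPa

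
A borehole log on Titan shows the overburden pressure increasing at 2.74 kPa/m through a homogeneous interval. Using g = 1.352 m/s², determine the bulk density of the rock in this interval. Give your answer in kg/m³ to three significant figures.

2030 kg/m³

ρ = (dP/dz)/g = 2.74 kPa/m / 1.352 m/s² = 2740.0 Pa/m / 1.352 m/s² = 2026.6 kg/m³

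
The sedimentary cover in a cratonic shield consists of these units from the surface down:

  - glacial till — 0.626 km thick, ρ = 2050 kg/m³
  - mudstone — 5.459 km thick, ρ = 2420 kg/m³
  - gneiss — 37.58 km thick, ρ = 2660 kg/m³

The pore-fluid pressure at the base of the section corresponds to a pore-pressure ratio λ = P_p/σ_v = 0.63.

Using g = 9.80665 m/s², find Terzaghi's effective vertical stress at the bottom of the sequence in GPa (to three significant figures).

0.415 GPa

Overburden (lithostatic) stress σ_v:
glacial till: 2050 kg/m³ × 9.80665 m/s² × 626 m = 1.258×10^7 Pa = 12.58 MPa
mudstone: 2420 kg/m³ × 9.80665 m/s² × 5459 m = 1.296×10^8 Pa = 129.6 MPa
gneiss: 2660 kg/m³ × 9.80665 m/s² × 37580 m = 9.803×10^8 Pa = 980.3 MPa
Total = 12.58 + 129.6 + 980.3 = 1122.4 MPa
Pore pressure P_p = λ·σ_v = 0.63 × 1122 MPa = 707.1 MPa
Effective stress σ' = σ_v − P_p = 1122 − 707.1 = 415.30 MPa = 0.41530 GPa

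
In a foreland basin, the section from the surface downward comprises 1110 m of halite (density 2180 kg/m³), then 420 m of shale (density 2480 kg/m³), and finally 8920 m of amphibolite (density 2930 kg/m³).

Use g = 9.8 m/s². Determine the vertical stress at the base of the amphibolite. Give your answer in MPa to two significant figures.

290 MPa

halite: 2180 kg/m³ × 9.8 m/s² × 1110 m = 2.371×10^7 Pa = 23.71 MPa
shale: 2480 kg/m³ × 9.8 m/s² × 420 m = 1.021×10^7 Pa = 10.21 MPa
amphibolite: 2930 kg/m³ × 9.8 m/s² × 8920 m = 2.561×10^8 Pa = 256.1 MPa
Total = 23.71 + 10.21 + 256.1 = 290.05 MPa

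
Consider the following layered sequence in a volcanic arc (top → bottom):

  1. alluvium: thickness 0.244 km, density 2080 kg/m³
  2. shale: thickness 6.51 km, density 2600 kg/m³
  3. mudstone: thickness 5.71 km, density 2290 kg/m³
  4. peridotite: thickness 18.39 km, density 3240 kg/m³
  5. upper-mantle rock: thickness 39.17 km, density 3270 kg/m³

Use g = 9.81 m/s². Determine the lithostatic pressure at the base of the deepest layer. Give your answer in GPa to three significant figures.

alluvium: 2080 kg/m³ × 9.81 m/s² × 244 m = 4.979×10^6 Pa = 4.979×10^-3 GPa
shale: 2600 kg/m³ × 9.81 m/s² × 6510 m = 1.660×10^8 Pa = 0.1660 GPa
mudstone: 2290 kg/m³ × 9.81 m/s² × 5710 m = 1.283×10^8 Pa = 0.1283 GPa
peridotite: 3240 kg/m³ × 9.81 m/s² × 18390 m = 5.845×10^8 Pa = 0.5845 GPa
upper-mantle rock: 3270 kg/m³ × 9.81 m/s² × 39170 m = 1.257×10^9 Pa = 1.257 GPa
Total = 4.979×10^-3 + 0.1660 + 0.1283 + 0.5845 + 1.257 = 2.1403 GPa

2.14 GPa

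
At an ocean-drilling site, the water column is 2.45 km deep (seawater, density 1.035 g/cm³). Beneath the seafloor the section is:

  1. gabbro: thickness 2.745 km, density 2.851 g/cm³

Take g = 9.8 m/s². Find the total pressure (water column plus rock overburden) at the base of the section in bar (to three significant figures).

seawater: 1035 kg/m³ × 9.8 m/s² × 2450 m = 2.485×10^7 Pa = 248.5 bar
gabbro: 2851 kg/m³ × 9.8 m/s² × 2745 m = 7.669×10^7 Pa = 766.9 bar
Total = 248.5 + 766.9 = 1015.5 bar

1020 bar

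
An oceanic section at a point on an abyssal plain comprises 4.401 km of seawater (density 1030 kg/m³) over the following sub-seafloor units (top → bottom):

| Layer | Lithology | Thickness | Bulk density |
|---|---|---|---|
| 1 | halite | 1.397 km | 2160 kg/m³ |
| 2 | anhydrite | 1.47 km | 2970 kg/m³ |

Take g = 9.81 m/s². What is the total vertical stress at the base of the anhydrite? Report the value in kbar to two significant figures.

seawater: 1030 kg/m³ × 9.81 m/s² × 4401 m = 4.447×10^7 Pa = 0.4447 kbar
halite: 2160 kg/m³ × 9.81 m/s² × 1397 m = 2.960×10^7 Pa = 0.2960 kbar
anhydrite: 2970 kg/m³ × 9.81 m/s² × 1470 m = 4.283×10^7 Pa = 0.4283 kbar
Total = 0.4447 + 0.2960 + 0.4283 = 1.1690 kbar

1.2 kbar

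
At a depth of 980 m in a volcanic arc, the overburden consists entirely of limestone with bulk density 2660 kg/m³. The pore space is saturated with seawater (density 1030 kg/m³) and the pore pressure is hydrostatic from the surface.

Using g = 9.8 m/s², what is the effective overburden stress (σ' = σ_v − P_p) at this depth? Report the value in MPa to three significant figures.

Overburden (lithostatic) stress σ_v:
limestone: 2660 kg/m³ × 9.8 m/s² × 980 m = 2.555×10^7 Pa = 25.55 MPa
Pore pressure P_p = 1030 kg/m³ × 9.8 m/s² × 980 m = 9.892×10^6 Pa = 9.892 MPa
Effective stress σ' = σ_v − P_p = 25.55 − 9.892 = 15.655 MPa

15.7 MPa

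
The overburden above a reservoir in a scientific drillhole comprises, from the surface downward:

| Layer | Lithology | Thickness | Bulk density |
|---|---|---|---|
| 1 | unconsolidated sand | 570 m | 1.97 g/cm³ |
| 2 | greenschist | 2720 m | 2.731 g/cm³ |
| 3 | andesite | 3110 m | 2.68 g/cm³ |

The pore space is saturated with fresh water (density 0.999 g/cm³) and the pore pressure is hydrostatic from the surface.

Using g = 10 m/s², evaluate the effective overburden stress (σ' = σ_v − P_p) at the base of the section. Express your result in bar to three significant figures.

Overburden (lithostatic) stress σ_v:
unconsolidated sand: 1970 kg/m³ × 10 m/s² × 570 m = 1.123×10^7 Pa = 11.23 MPa
greenschist: 2731 kg/m³ × 10 m/s² × 2720 m = 7.428×10^7 Pa = 74.28 MPa
andesite: 2680 kg/m³ × 10 m/s² × 3110 m = 8.335×10^7 Pa = 83.35 MPa
Total = 11.23 + 74.28 + 83.35 = 168.86 MPa
Pore pressure P_p = 999 kg/m³ × 10 m/s² × 6400 m = 6.394×10^7 Pa = 63.94 MPa
Effective stress σ' = σ_v − P_p = 168.9 − 63.94 = 104.92 MPa = 1049.2 bar

1050 bar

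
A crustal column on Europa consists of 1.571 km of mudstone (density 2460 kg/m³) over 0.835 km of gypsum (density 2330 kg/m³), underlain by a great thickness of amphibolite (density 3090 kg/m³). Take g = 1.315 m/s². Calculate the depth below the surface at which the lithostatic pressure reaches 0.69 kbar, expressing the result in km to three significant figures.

Pressure at base of upper layers: 2460×1.315×1571 + 2330×1.315×835 = 7.640×10^6 Pa = 0.07640 kbar
Remaining pressure to be supplied by amphibolite: 6.900×10^7 − 7.640×10^6 = 6.136×10^7 Pa
Additional depth in amphibolite = 6.136×10^7 Pa / (3090 kg/m³ × 1.315 m/s²) = 15101 m
Total depth = 2406 m + 15101 m = 17507 m
= 17.507 km

17.5 km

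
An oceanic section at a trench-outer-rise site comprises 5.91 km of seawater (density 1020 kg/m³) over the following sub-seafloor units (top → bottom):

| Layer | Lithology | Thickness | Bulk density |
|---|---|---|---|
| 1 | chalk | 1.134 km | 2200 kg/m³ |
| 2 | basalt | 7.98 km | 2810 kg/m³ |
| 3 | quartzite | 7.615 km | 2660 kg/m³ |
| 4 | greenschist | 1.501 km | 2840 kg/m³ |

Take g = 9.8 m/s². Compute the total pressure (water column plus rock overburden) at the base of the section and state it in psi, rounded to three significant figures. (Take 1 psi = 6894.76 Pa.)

seawater: 1020 kg/m³ × 9.8 m/s² × 5910 m = 5.908×10^7 Pa = 8568 psi
chalk: 2200 kg/m³ × 9.8 m/s² × 1134 m = 2.445×10^7 Pa = 3546 psi
basalt: 2810 kg/m³ × 9.8 m/s² × 7980 m = 2.198×10^8 Pa = 31873 psi
quartzite: 2660 kg/m³ × 9.8 m/s² × 7615 m = 1.985×10^8 Pa = 28791 psi
greenschist: 2840 kg/m³ × 9.8 m/s² × 1501 m = 4.178×10^7 Pa = 6059 psi
Total = 8568 + 3546 + 31873 + 28791 + 6059 = 78837 psi

78800 psi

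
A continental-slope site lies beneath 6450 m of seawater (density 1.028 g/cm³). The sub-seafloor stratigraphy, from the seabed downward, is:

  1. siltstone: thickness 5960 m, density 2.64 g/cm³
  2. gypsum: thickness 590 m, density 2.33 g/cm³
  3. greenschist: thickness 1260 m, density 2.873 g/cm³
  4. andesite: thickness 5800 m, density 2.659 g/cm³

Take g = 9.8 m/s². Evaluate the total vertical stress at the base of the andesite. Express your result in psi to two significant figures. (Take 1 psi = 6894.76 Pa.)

61000 psi

seawater: 1028 kg/m³ × 9.8 m/s² × 6450 m = 6.498×10^7 Pa = 9425 psi
siltstone: 2640 kg/m³ × 9.8 m/s² × 5960 m = 1.542×10^8 Pa = 22364 psi
gypsum: 2330 kg/m³ × 9.8 m/s² × 590 m = 1.347×10^7 Pa = 1954 psi
greenschist: 2873 kg/m³ × 9.8 m/s² × 1260 m = 3.548×10^7 Pa = 5145 psi
andesite: 2659 kg/m³ × 9.8 m/s² × 5800 m = 1.511×10^8 Pa = 21921 psi
Total = 9425 + 22364 + 1954 + 5145 + 21921 = 60809 psi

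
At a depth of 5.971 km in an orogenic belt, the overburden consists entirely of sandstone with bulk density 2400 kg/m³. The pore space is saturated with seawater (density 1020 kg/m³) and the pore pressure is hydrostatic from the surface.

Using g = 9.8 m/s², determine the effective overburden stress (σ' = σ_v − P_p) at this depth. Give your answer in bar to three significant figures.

Overburden (lithostatic) stress σ_v:
sandstone: 2400 kg/m³ × 9.8 m/s² × 5971 m = 1.404×10^8 Pa = 140.4 MPa
Pore pressure P_p = 1020 kg/m³ × 9.8 m/s² × 5971 m = 5.969×10^7 Pa = 59.69 MPa
Effective stress σ' = σ_v − P_p = 140.4 − 59.69 = 80.752 MPa = 807.52 bar

808 bar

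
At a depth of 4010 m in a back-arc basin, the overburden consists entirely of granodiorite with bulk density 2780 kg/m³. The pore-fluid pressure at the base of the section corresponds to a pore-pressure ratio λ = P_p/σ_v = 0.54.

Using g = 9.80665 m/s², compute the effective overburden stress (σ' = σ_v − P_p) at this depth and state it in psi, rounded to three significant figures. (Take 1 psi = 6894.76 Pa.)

7290 psi

Overburden (lithostatic) stress σ_v:
granodiorite: 2780 kg/m³ × 9.80665 m/s² × 4010 m = 1.093×10^8 Pa = 109.3 MPa
Pore pressure P_p = λ·σ_v = 0.54 × 109.3 MPa = 59.03 MPa
Effective stress σ' = σ_v − P_p = 109.3 − 59.03 = 50.288 MPa = 7293.7 psi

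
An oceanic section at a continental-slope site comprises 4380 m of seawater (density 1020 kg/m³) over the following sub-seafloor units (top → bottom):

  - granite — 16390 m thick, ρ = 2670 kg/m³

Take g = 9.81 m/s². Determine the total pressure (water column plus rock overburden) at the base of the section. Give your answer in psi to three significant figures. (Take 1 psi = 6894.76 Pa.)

seawater: 1020 kg/m³ × 9.81 m/s² × 4380 m = 4.383×10^7 Pa = 6357 psi
granite: 2670 kg/m³ × 9.81 m/s² × 16390 m = 4.293×10^8 Pa = 62264 psi
Total = 6357 + 62264 = 68621 psi

68600 psi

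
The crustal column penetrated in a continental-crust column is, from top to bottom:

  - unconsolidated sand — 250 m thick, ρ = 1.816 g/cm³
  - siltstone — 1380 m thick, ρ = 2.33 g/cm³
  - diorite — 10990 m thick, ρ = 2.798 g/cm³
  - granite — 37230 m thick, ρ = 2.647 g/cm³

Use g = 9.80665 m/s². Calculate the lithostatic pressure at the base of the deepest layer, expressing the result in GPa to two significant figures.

unconsolidated sand: 1816 kg/m³ × 9.80665 m/s² × 250 m = 4.452×10^6 Pa = 4.452×10^-3 GPa
siltstone: 2330 kg/m³ × 9.80665 m/s² × 1380 m = 3.153×10^7 Pa = 0.03153 GPa
diorite: 2798 kg/m³ × 9.80665 m/s² × 10990 m = 3.016×10^8 Pa = 0.3016 GPa
granite: 2647 kg/m³ × 9.80665 m/s² × 37230 m = 9.664×10^8 Pa = 0.9664 GPa
Total = 4.452×10^-3 + 0.03153 + 0.3016 + 0.9664 = 1.3040 GPa

1.3 GPa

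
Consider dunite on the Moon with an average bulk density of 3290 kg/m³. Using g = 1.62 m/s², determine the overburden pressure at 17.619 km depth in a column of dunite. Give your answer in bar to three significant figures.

dunite: 3290 kg/m³ × 1.62 m/s² × 17619 m = 9.391×10^7 Pa = 939.1 bar

939 bar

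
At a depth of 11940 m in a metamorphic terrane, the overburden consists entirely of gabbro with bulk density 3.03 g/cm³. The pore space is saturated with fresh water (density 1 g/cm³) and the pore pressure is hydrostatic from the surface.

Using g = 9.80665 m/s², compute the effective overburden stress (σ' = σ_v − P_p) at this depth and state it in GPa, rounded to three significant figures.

0.238 GPa

Overburden (lithostatic) stress σ_v:
gabbro: 3030 kg/m³ × 9.80665 m/s² × 11940 m = 3.548×10^8 Pa = 354.8 MPa
Pore pressure P_p = 1000 kg/m³ × 9.80665 m/s² × 11940 m = 1.171×10^8 Pa = 117.1 MPa
Effective stress σ' = σ_v − P_p = 354.8 − 117.1 = 237.70 MPa = 0.23770 GPa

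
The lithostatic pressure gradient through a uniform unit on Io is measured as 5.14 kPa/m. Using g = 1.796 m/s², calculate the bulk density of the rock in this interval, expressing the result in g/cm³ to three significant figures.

ρ = (dP/dz)/g = 5.14 kPa/m / 1.796 m/s² = 5140.0 Pa/m / 1.796 m/s² = 2861.9 kg/m³
= 2.862 g/cm³

2.86 g/cm³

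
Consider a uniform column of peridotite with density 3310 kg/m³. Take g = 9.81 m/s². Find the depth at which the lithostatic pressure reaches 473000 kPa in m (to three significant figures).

h = P/(ρg) = 473000 kPa / (3310 kg/m³ × 9.81 m/s²) = 4.730×10^8 Pa / 32471 Pa/m = 14567 m

14600 m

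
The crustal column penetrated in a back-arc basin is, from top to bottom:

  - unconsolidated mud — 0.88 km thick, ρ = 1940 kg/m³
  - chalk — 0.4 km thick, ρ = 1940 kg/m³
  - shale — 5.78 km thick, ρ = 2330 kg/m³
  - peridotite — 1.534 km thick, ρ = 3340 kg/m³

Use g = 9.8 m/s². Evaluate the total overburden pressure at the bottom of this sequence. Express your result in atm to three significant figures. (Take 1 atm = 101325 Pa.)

unconsolidated mud: 1940 kg/m³ × 9.8 m/s² × 880 m = 1.673×10^7 Pa = 165.1 atm
chalk: 1940 kg/m³ × 9.8 m/s² × 400 m = 7.605×10^6 Pa = 75.05 atm
shale: 2330 kg/m³ × 9.8 m/s² × 5780 m = 1.320×10^8 Pa = 1303 atm
peridotite: 3340 kg/m³ × 9.8 m/s² × 1534 m = 5.021×10^7 Pa = 495.5 atm
Total = 165.1 + 75.05 + 1303 + 495.5 = 2038.3 atm

2040 atm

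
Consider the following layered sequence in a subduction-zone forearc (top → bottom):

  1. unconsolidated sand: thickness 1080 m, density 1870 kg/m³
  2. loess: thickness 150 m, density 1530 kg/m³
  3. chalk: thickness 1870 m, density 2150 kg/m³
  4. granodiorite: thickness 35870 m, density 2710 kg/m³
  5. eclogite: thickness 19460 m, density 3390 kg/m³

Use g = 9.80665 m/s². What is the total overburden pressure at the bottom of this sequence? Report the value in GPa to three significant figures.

1.66 GPa

unconsolidated sand: 1870 kg/m³ × 9.80665 m/s² × 1080 m = 1.981×10^7 Pa = 0.01981 GPa
loess: 1530 kg/m³ × 9.80665 m/s² × 150 m = 2.251×10^6 Pa = 2.251×10^-3 GPa
chalk: 2150 kg/m³ × 9.80665 m/s² × 1870 m = 3.943×10^7 Pa = 0.03943 GPa
granodiorite: 2710 kg/m³ × 9.80665 m/s² × 35870 m = 9.533×10^8 Pa = 0.9533 GPa
eclogite: 3390 kg/m³ × 9.80665 m/s² × 19460 m = 6.469×10^8 Pa = 0.6469 GPa
Total = 0.01981 + 2.251×10^-3 + 0.03943 + 0.9533 + 0.6469 = 1.6617 GPa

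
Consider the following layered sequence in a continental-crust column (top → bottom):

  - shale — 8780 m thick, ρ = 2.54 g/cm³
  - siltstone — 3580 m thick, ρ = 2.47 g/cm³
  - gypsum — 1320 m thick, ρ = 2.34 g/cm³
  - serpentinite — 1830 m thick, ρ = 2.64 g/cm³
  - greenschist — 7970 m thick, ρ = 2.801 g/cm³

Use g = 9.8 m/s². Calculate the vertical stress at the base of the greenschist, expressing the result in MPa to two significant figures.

shale: 2540 kg/m³ × 9.8 m/s² × 8780 m = 2.186×10^8 Pa = 218.6 MPa
siltstone: 2470 kg/m³ × 9.8 m/s² × 3580 m = 8.666×10^7 Pa = 86.66 MPa
gypsum: 2340 kg/m³ × 9.8 m/s² × 1320 m = 3.027×10^7 Pa = 30.27 MPa
serpentinite: 2640 kg/m³ × 9.8 m/s² × 1830 m = 4.735×10^7 Pa = 47.35 MPa
greenschist: 2801 kg/m³ × 9.8 m/s² × 7970 m = 2.188×10^8 Pa = 218.8 MPa
Total = 218.6 + 86.66 + 30.27 + 47.35 + 218.8 = 601.60 MPa

600 MPa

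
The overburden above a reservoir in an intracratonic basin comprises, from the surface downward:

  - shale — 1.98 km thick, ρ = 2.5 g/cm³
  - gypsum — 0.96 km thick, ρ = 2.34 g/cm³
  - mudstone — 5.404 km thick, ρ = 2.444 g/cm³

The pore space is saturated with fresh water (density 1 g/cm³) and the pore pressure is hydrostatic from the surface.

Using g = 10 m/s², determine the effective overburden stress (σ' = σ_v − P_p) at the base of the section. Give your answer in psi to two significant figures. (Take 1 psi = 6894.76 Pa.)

Overburden (lithostatic) stress σ_v:
shale: 2500 kg/m³ × 10 m/s² × 1980 m = 4.950×10^7 Pa = 49.50 MPa
gypsum: 2340 kg/m³ × 10 m/s² × 960 m = 2.246×10^7 Pa = 22.46 MPa
mudstone: 2444 kg/m³ × 10 m/s² × 5404 m = 1.321×10^8 Pa = 132.1 MPa
Total = 49.50 + 22.46 + 132.1 = 204.04 MPa
Pore pressure P_p = 1000 kg/m³ × 10 m/s² × 8344 m = 8.344×10^7 Pa = 83.44 MPa
Effective stress σ' = σ_v − P_p = 204.0 − 83.44 = 120.60 MPa = 17491 psi

17000 psi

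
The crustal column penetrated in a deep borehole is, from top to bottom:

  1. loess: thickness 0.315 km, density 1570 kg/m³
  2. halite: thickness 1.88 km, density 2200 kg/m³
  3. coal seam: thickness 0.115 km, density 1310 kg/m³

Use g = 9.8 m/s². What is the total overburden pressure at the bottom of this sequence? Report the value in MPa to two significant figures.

loess: 1570 kg/m³ × 9.8 m/s² × 315 m = 4.847×10^6 Pa = 4.847 MPa
halite: 2200 kg/m³ × 9.8 m/s² × 1880 m = 4.053×10^7 Pa = 40.53 MPa
coal seam: 1310 kg/m³ × 9.8 m/s² × 115 m = 1.476×10^6 Pa = 1.476 MPa
Total = 4.847 + 40.53 + 1.476 = 46.856 MPa

47 MPa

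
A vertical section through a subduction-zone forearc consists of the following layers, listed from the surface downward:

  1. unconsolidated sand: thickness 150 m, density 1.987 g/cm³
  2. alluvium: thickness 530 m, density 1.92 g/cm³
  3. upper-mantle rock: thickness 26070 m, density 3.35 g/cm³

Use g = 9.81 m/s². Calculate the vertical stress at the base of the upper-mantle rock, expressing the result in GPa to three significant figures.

0.870 GPa

unconsolidated sand: 1987 kg/m³ × 9.81 m/s² × 150 m = 2.924×10^6 Pa = 2.924×10^-3 GPa
alluvium: 1920 kg/m³ × 9.81 m/s² × 530 m = 9.983×10^6 Pa = 9.983×10^-3 GPa
upper-mantle rock: 3350 kg/m³ × 9.81 m/s² × 26070 m = 8.568×10^8 Pa = 0.8568 GPa
Total = 2.924×10^-3 + 9.983×10^-3 + 0.8568 = 0.86966 GPa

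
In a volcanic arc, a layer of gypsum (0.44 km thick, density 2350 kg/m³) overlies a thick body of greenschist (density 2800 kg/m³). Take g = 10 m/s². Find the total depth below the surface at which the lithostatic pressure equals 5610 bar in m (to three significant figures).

20100 m

Pressure at base of upper layers: 2350×10×440 = 1.034×10^7 Pa = 103.4 bar
Remaining pressure to be supplied by greenschist: 5.610×10^8 − 1.034×10^7 = 5.507×10^8 Pa
Additional depth in greenschist = 5.507×10^8 Pa / (2800 kg/m³ × 10 m/s²) = 19666 m
Total depth = 440 m + 19666 m = 20106 m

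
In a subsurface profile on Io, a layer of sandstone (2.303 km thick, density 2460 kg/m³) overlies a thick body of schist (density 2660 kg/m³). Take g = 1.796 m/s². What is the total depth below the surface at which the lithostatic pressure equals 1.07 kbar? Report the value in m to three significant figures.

22600 m

Pressure at base of upper layers: 2460×1.796×2303 = 1.018×10^7 Pa = 0.1018 kbar
Remaining pressure to be supplied by schist: 1.070×10^8 − 1.018×10^7 = 9.682×10^7 Pa
Additional depth in schist = 9.682×10^7 Pa / (2660 kg/m³ × 1.796 m/s²) = 20267 m
Total depth = 2303 m + 20267 m = 22570 m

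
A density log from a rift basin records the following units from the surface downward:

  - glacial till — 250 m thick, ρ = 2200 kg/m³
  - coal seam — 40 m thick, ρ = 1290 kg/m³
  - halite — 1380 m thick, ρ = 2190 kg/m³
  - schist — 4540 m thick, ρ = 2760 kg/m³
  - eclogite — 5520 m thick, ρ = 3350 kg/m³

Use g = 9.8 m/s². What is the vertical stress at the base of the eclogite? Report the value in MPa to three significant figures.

340 MPa

glacial till: 2200 kg/m³ × 9.8 m/s² × 250 m = 5.390×10^6 Pa = 5.390 MPa
coal seam: 1290 kg/m³ × 9.8 m/s² × 40 m = 5.057×10^5 Pa = 0.5057 MPa
halite: 2190 kg/m³ × 9.8 m/s² × 1380 m = 2.962×10^7 Pa = 29.62 MPa
schist: 2760 kg/m³ × 9.8 m/s² × 4540 m = 1.228×10^8 Pa = 122.8 MPa
eclogite: 3350 kg/m³ × 9.8 m/s² × 5520 m = 1.812×10^8 Pa = 181.2 MPa
Total = 5.390 + 0.5057 + 29.62 + 122.8 + 181.2 = 339.53 MPa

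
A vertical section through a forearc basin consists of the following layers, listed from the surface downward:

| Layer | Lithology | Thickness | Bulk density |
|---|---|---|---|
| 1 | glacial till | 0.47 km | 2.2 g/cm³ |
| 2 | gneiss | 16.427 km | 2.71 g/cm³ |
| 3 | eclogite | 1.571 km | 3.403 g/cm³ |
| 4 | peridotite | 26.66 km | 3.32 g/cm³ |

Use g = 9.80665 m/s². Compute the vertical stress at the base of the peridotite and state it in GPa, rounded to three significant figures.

glacial till: 2200 kg/m³ × 9.80665 m/s² × 470 m = 1.014×10^7 Pa = 0.01014 GPa
gneiss: 2710 kg/m³ × 9.80665 m/s² × 16427 m = 4.366×10^8 Pa = 0.4366 GPa
eclogite: 3403 kg/m³ × 9.80665 m/s² × 1571 m = 5.243×10^7 Pa = 0.05243 GPa
peridotite: 3320 kg/m³ × 9.80665 m/s² × 26660 m = 8.680×10^8 Pa = 0.8680 GPa
Total = 0.01014 + 0.4366 + 0.05243 + 0.8680 = 1.3671 GPa

1.37 GPa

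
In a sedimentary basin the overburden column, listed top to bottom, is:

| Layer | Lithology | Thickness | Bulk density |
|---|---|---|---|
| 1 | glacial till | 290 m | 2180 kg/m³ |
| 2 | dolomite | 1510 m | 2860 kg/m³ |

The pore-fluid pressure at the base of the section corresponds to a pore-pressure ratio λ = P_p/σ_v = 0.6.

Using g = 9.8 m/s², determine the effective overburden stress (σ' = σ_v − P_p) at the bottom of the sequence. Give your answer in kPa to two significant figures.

19000 kPa

Overburden (lithostatic) stress σ_v:
glacial till: 2180 kg/m³ × 9.8 m/s² × 290 m = 6.196×10^6 Pa = 6.196 MPa
dolomite: 2860 kg/m³ × 9.8 m/s² × 1510 m = 4.232×10^7 Pa = 42.32 MPa
Total = 6.196 + 42.32 = 48.518 MPa
Pore pressure P_p = λ·σ_v = 0.6 × 48.52 MPa = 29.11 MPa
Effective stress σ' = σ_v − P_p = 48.52 − 29.11 = 19.407 MPa = 19407 kPa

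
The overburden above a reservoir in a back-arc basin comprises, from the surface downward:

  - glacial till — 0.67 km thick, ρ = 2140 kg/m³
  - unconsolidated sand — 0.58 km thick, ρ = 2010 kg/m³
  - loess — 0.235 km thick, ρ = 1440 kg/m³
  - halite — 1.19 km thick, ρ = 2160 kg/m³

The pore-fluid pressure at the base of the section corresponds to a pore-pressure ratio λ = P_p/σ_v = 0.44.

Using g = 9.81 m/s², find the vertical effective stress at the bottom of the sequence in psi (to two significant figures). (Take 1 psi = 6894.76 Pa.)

4400 psi

Overburden (lithostatic) stress σ_v:
glacial till: 2140 kg/m³ × 9.81 m/s² × 670 m = 1.407×10^7 Pa = 14.07 MPa
unconsolidated sand: 2010 kg/m³ × 9.81 m/s² × 580 m = 1.144×10^7 Pa = 11.44 MPa
loess: 1440 kg/m³ × 9.81 m/s² × 235 m = 3.320×10^6 Pa = 3.320 MPa
halite: 2160 kg/m³ × 9.81 m/s² × 1190 m = 2.522×10^7 Pa = 25.22 MPa
Total = 14.07 + 11.44 + 3.320 + 25.22 = 54.037 MPa
Pore pressure P_p = λ·σ_v = 0.44 × 54.04 MPa = 23.78 MPa
Effective stress σ' = σ_v − P_p = 54.04 − 23.78 = 30.261 MPa = 4389.0 psi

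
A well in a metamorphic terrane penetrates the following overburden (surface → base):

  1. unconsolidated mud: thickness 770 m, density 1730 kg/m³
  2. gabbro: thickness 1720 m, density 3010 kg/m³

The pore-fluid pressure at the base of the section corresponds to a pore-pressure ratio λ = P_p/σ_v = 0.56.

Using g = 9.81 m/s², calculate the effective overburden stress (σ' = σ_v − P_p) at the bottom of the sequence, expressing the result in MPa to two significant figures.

Overburden (lithostatic) stress σ_v:
unconsolidated mud: 1730 kg/m³ × 9.81 m/s² × 770 m = 1.307×10^7 Pa = 13.07 MPa
gabbro: 3010 kg/m³ × 9.81 m/s² × 1720 m = 5.079×10^7 Pa = 50.79 MPa
Total = 13.07 + 50.79 = 63.856 MPa
Pore pressure P_p = λ·σ_v = 0.56 × 63.86 MPa = 35.76 MPa
Effective stress σ' = σ_v − P_p = 63.86 − 35.76 = 28.097 MPa

28 MPa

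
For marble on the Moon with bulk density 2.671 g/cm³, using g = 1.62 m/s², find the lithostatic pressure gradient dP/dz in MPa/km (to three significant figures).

dP/dz = ρg = 2671 kg/m³ × 1.62 m/s² = 4327.0 Pa/m
= 4327.0 Pa/m × (1 MPa/km / 1000.0 Pa/m) = 4.3270 MPa/km

4.33 MPa/km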